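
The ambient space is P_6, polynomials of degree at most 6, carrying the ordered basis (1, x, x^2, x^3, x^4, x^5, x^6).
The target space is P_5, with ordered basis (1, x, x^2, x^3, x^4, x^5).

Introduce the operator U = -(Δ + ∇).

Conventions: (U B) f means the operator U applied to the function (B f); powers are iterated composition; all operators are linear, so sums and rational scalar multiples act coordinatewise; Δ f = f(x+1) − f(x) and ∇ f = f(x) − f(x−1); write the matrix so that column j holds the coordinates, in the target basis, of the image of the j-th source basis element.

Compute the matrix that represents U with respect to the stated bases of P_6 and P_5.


the matrix is [[0, -2, 0, -2, 0, -2, 0]; [0, 0, -4, 0, -8, 0, -12]; [0, 0, 0, -6, 0, -20, 0]; [0, 0, 0, 0, -8, 0, -40]; [0, 0, 0, 0, 0, -10, 0]; [0, 0, 0, 0, 0, 0, -12]] (rows listed top to bottom)

image of 1: 0
image of x: -2
image of x^2: -4x
image of x^3: -6x^2 - 2
image of x^4: -8x^3 - 8x
image of x^5: -10x^4 - 20x^2 - 2
image of x^6: -12x^5 - 40x^3 - 12x
each image's coordinates form column j of the matrix


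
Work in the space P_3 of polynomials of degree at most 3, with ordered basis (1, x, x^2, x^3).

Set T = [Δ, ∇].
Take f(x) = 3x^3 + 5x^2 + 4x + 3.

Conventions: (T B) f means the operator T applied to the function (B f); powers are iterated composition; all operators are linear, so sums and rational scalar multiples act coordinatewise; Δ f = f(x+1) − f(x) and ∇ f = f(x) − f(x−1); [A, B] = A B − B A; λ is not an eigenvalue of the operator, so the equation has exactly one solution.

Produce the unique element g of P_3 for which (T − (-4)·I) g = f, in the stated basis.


write g with unknown coordinates in the stated basis and equate coefficients in (T − (-4)·I) g = f
solving from the highest basis element down gives g = (3/4)x^3 + (5/4)x^2 + x + 3/4
check: T g = 0
so T g − (-4)·g = 3x^3 + 5x^2 + 4x + 3 = f ✓

g(x) = (3/4)x^3 + (5/4)x^2 + x + 3/4


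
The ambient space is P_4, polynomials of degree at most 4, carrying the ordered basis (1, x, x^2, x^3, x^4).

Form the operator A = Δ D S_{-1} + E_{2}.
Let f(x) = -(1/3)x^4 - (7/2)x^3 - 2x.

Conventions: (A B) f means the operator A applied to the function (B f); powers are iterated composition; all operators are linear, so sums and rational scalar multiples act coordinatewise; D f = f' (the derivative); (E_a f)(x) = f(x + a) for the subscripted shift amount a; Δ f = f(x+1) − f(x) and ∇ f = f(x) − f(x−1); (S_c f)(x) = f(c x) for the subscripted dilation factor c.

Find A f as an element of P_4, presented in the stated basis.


the image equals g(x) = -(1/3)x^4 - (37/6)x^3 - 33x^2 - (113/3)x - 169/6

S_{-1} f = -(1/3)x^4 + (7/2)x^3 + 2x
D S_{-1} f = -(4/3)x^3 + (21/2)x^2 + 2
Δ D S_{-1} f = -4x^2 + 17x + 55/6
E_{2} f = -(1/3)x^4 - (37/6)x^3 - 29x^2 - (164/3)x - 112/3
(Δ D S_{-1} + E_{2}) f = -(1/3)x^4 - (37/6)x^3 - 33x^2 - (113/3)x - 169/6


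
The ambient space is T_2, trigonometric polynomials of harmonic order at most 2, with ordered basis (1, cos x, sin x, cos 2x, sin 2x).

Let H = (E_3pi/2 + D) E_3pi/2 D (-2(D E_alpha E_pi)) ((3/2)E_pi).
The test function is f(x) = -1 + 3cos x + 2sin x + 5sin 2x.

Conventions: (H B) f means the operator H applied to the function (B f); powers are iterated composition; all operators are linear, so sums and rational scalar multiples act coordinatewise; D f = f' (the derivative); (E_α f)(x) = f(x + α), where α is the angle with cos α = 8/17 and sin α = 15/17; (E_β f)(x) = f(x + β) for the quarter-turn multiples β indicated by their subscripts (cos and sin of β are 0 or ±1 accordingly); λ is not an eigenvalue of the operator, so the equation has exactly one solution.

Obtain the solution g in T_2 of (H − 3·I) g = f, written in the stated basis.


the image equals g(x) = 1/3 - cos x - (2/3)sin x - (11240/62571)cos 2x + (1645/20857)sin 2x

write g with unknown coordinates in the stated basis and equate coefficients in (H − 3·I) g = f
solving from the highest basis element down gives g = 1/3 - cos x - (2/3)sin x - (11240/62571)cos 2x + (1645/20857)sin 2x
check: H g = -(11240/20857)cos 2x + (109220/20857)sin 2x
so H g − 3·g = -1 + 3cos x + 2sin x + 5sin 2x = f ✓


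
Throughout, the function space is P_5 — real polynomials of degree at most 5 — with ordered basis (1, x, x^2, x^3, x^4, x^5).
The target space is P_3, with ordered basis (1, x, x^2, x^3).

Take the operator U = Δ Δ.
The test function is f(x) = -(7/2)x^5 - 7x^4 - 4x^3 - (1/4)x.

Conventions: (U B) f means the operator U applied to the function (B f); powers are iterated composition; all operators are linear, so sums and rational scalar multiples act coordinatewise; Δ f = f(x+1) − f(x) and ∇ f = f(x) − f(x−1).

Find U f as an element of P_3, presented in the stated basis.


Δ f = -(35/2)x^4 - 63x^3 - 89x^2 - (115/2)x - 59/4
Δ Δ f = -70x^3 - 294x^2 - 437x - 227

the result is g(x) = -70x^3 - 294x^2 - 437x - 227


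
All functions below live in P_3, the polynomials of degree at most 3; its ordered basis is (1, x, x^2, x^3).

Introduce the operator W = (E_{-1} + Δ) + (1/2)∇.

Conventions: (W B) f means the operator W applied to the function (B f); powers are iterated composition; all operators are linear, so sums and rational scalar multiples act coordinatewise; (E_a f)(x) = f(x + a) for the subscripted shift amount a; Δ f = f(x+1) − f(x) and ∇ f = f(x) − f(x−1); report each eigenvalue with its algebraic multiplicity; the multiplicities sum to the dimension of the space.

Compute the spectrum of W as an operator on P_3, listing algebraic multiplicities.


λ = 1 (multiplicity 4)

image of 1: 1
image of x: x + 1/2
image of x^2: x^2 + x + 3/2
image of x^3: x^3 + (3/2)x^2 + (9/2)x + 1/2
the matrix is upper triangular; its diagonal is (1, 1, 1, 1)
for a triangular matrix the eigenvalues are the diagonal entries, with algebraic multiplicity their repetition count


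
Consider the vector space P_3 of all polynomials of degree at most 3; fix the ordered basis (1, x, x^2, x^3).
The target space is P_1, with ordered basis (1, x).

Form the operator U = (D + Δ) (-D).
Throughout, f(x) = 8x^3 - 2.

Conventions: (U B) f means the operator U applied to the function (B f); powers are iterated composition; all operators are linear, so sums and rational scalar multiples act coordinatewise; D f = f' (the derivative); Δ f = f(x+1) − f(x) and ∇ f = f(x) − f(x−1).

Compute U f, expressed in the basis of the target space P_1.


g(x) = -96x - 24

D f = 24x^2
(-D) f = -24x^2
D (-D) f = -48x
Δ (-D) f = -48x - 24
(D + Δ) (-D) f = -96x - 24


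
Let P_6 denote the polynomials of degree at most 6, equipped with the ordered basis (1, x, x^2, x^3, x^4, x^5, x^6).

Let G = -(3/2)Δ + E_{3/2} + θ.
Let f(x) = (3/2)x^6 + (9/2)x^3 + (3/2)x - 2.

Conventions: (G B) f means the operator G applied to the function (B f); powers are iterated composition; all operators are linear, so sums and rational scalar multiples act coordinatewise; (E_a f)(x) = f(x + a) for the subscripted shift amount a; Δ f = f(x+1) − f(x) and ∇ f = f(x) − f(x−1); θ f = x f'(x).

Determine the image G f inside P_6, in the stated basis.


the result is g(x) = (21/2)x^6 + (135/8)x^4 + (297/4)x^3 + (2565/32)x^2 + (2175/32)x + 2723/128

Δ f = 9x^5 + (45/2)x^4 + 30x^3 + 36x^2 + (45/2)x + 15/2
(-(3/2)Δ) f = -(27/2)x^5 - (135/4)x^4 - 45x^3 - 54x^2 - (135/4)x - 45/4
E_{3/2} f = (3/2)x^6 + (27/2)x^5 + (405/8)x^4 + (423/4)x^3 + (4293/32)x^2 + (3207/32)x + 4163/128
θ f = 9x^6 + (27/2)x^3 + (3/2)x
(-(3/2)Δ + E_{3/2} + θ) f = (21/2)x^6 + (135/8)x^4 + (297/4)x^3 + (2565/32)x^2 + (2175/32)x + 2723/128


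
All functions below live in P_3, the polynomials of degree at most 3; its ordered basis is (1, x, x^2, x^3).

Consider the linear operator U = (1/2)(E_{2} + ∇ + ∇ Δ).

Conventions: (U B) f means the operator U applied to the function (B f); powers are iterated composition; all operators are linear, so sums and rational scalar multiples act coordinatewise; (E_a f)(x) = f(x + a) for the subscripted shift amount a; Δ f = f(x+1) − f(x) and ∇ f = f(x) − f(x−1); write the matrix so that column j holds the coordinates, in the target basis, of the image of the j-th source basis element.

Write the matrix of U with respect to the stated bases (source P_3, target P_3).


the matrix is [[1/2, 3/2, 5/2, 9/2]; [0, 1/2, 3, 15/2]; [0, 0, 1/2, 9/2]; [0, 0, 0, 1/2]] (rows listed top to bottom)

image of 1: 1/2
image of x: (1/2)x + 3/2
image of x^2: (1/2)x^2 + 3x + 5/2
image of x^3: (1/2)x^3 + (9/2)x^2 + (15/2)x + 9/2
each image's coordinates form column j of the matrix


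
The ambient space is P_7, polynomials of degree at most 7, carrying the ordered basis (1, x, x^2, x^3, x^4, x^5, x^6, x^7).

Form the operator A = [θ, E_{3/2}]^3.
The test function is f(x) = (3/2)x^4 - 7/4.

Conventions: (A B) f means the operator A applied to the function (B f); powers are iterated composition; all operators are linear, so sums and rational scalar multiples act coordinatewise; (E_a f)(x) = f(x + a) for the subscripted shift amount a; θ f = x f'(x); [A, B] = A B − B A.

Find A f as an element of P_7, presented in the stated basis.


E_{3/2} f = (3/2)x^4 + 9x^3 + (81/4)x^2 + (81/4)x + 187/32
θ E_{3/2} f = 6x^4 + 27x^3 + (81/2)x^2 + (81/4)x
θ f = 6x^4
E_{3/2} θ f = 6x^4 + 36x^3 + 81x^2 + 81x + 243/8
[θ, E_{3/2}] f = -9x^3 - (81/2)x^2 - (243/4)x - 243/8
E_{3/2} [θ, E_{3/2}] f = -9x^3 - 81x^2 - 243x - 243
θ E_{3/2} [θ, E_{3/2}] f = -27x^3 - 162x^2 - 243x
θ [θ, E_{3/2}] f = -27x^3 - 81x^2 - (243/4)x
E_{3/2} θ [θ, E_{3/2}] f = -27x^3 - (405/2)x^2 - 486x - 729/2
[θ, E_{3/2}] [θ, E_{3/2}] f = (81/2)x^2 + 243x + 729/2
E_{3/2} [θ, E_{3/2}] [θ, E_{3/2}] f = (81/2)x^2 + (729/2)x + 6561/8
θ E_{3/2} [θ, E_{3/2}] [θ, E_{3/2}] f = 81x^2 + (729/2)x
θ [θ, E_{3/2}] [θ, E_{3/2}] f = 81x^2 + 243x
E_{3/2} θ [θ, E_{3/2}] [θ, E_{3/2}] f = 81x^2 + 486x + 2187/4
[θ, E_{3/2}] [θ, E_{3/2}] [θ, E_{3/2}] f = -(243/2)x - 2187/4

g(x) = -(243/2)x - 2187/4


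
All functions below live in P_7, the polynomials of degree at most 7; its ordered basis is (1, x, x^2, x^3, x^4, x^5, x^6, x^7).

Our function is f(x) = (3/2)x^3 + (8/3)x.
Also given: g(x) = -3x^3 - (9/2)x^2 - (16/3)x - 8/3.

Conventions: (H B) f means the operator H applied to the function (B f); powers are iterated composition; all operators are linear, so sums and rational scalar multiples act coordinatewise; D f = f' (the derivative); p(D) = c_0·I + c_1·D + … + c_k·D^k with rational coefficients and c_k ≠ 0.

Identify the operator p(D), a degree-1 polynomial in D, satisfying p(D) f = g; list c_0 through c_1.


c_0 = -2, c_1 = -1

D^0 f = (3/2)x^3 + (8/3)x
D^1 f = (9/2)x^2 + 8/3
matching coefficients of g against c_0 f + c_1 Df + … from the top degree down determines the c_i
solution: c_0 = -2, c_1 = -1


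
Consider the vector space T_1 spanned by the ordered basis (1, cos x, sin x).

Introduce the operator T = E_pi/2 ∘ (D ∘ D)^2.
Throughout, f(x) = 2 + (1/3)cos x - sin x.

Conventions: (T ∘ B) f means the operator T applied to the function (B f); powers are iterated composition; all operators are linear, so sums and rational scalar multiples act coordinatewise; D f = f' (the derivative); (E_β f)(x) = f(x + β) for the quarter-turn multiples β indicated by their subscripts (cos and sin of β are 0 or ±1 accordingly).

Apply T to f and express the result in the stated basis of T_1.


D f = -cos x - (1/3)sin x
D D f = -(1/3)cos x + sin x
D (D ∘ D) f = cos x + (1/3)sin x
D D (D ∘ D) f = (1/3)cos x - sin x
E_pi/2 (D ∘ D)^2 f = -cos x - (1/3)sin x

g(x) = -cos x - (1/3)sin x


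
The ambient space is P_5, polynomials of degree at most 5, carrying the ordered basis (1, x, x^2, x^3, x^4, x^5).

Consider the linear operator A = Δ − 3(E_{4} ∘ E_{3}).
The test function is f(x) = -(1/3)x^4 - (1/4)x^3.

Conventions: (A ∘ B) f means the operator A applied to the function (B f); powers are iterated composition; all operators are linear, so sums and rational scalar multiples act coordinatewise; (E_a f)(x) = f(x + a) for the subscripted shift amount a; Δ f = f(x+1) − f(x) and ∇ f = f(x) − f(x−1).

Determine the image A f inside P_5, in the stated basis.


g(x) = x^4 + (329/12)x^3 + 307x^2 + (8881/6)x + 7973/3

Δ f = -(4/3)x^3 - (11/4)x^2 - (25/12)x - 7/12
E_{3} f = -(1/3)x^4 - (17/4)x^3 - (81/4)x^2 - (171/4)x - 135/4
E_{4} E_{3} f = -(1/3)x^4 - (115/12)x^3 - (413/4)x^2 - (5929/12)x - 10633/12
(-3(E_{4} ∘ E_{3})) f = x^4 + (115/4)x^3 + (1239/4)x^2 + (5929/4)x + 10633/4
(Δ − 3(E_{4} ∘ E_{3})) f = x^4 + (329/12)x^3 + 307x^2 + (8881/6)x + 7973/3


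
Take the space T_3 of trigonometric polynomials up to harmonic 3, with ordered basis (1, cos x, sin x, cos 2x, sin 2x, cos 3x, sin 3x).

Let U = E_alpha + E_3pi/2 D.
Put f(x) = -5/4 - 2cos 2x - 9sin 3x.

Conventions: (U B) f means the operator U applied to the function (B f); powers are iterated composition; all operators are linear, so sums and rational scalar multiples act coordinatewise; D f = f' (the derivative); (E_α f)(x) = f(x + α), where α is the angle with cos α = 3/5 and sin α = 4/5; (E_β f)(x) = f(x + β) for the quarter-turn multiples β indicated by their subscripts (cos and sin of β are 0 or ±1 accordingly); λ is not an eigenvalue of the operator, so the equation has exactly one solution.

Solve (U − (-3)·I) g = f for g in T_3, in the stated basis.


g(x) = -5/16 - (34/53)cos 2x + (13/53)sin 2x + (396/125)cos 3x + (1053/125)sin 3x

write g with unknown coordinates in the stated basis and equate coefficients in (U − (-3)·I) g = f
solving from the highest basis element down gives g = -5/16 - (34/53)cos 2x + (13/53)sin 2x + (396/125)cos 3x + (1053/125)sin 3x
check: U g = -5/16 - (4/53)cos 2x - (39/53)sin 2x - (1188/125)cos 3x - (4284/125)sin 3x
so U g − (-3)·g = -5/4 - 2cos 2x - 9sin 3x = f ✓


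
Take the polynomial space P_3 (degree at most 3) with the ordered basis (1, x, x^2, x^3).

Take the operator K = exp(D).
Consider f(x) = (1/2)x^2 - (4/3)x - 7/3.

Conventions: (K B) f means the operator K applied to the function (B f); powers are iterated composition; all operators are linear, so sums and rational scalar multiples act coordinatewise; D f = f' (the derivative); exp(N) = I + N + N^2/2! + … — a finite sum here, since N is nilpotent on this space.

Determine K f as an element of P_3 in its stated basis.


the result is g(x) = (1/2)x^2 - (1/3)x - 19/6

order-1 term: x - 4/3
order-2 term: 1/2
the series for exp(D) f terminates at order 2
exp(D) f = (1/2)x^2 - (1/3)x - 19/6


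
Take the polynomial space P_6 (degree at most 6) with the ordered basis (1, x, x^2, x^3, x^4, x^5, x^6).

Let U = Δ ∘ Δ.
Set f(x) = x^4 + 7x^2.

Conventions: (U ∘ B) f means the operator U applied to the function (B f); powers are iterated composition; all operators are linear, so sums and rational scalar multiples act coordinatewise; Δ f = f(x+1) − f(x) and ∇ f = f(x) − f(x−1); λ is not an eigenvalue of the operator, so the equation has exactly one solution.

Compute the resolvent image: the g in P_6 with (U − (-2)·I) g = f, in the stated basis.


write g with unknown coordinates in the stated basis and equate coefficients in (U − (-2)·I) g = f
solving from the highest basis element down gives g = (1/2)x^4 + (1/2)x^2 - 6x - 4
check: U g = 6x^2 + 12x + 8
so U g − (-2)·g = x^4 + 7x^2 = f ✓

the result is g(x) = (1/2)x^4 + (1/2)x^2 - 6x - 4


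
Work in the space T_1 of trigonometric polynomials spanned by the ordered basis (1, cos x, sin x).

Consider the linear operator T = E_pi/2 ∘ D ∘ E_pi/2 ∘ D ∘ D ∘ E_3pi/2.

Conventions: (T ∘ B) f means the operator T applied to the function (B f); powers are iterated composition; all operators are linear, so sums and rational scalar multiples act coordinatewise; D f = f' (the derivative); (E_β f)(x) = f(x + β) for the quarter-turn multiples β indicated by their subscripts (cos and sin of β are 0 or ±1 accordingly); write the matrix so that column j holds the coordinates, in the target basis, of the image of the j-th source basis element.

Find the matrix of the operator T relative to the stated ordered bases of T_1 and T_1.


the matrix is [[0, 0, 0]; [0, 1, 0]; [0, 0, 1]] (rows listed top to bottom)

image of 1: 0
image of cos x: cos x
image of sin x: sin x
each image's coordinates form column j of the matrix


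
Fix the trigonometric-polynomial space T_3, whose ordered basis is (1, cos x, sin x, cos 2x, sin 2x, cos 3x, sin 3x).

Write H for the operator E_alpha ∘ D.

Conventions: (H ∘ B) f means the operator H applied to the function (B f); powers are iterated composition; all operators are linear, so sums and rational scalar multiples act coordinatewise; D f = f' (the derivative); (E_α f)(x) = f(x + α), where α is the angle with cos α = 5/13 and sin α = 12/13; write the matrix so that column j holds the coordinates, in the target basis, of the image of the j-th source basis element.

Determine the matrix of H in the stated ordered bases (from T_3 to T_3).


the matrix is [[0, 0, 0, 0, 0, 0, 0]; [0, -12/13, 5/13, 0, 0, 0, 0]; [0, -5/13, -12/13, 0, 0, 0, 0]; [0, 0, 0, -240/169, -238/169, 0, 0]; [0, 0, 0, 238/169, -240/169, 0, 0]; [0, 0, 0, 0, 0, 2484/2197, -6105/2197]; [0, 0, 0, 0, 0, 6105/2197, 2484/2197]] (rows listed top to bottom)

image of 1: 0
image of cos x: -(12/13)cos x - (5/13)sin x
image of sin x: (5/13)cos x - (12/13)sin x
image of cos 2x: -(240/169)cos 2x + (238/169)sin 2x
image of sin 2x: -(238/169)cos 2x - (240/169)sin 2x
image of cos 3x: (2484/2197)cos 3x + (6105/2197)sin 3x
image of sin 3x: -(6105/2197)cos 3x + (2484/2197)sin 3x
each image's coordinates form column j of the matrix


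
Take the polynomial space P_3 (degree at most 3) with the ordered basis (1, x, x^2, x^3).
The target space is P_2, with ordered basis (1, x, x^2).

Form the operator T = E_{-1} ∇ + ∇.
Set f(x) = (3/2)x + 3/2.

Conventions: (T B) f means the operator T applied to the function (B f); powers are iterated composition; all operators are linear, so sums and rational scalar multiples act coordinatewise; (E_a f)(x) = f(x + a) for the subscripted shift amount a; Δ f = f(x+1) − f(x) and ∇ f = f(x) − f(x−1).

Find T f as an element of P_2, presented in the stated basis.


the result is g(x) = 3

∇ f = 3/2
E_{-1} ∇ f = 3/2
∇ f = 3/2
(E_{-1} ∇ + ∇) f = 3


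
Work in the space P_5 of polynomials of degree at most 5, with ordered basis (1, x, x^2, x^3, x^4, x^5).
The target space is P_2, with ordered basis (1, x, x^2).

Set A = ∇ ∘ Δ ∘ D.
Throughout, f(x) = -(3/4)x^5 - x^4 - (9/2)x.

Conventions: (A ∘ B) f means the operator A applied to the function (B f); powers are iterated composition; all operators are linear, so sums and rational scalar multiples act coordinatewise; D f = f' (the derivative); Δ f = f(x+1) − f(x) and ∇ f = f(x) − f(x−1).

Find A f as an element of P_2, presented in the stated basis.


the result is g(x) = -45x^2 - 24x - 15/2

D f = -(15/4)x^4 - 4x^3 - 9/2
Δ D f = -15x^3 - (69/2)x^2 - 27x - 31/4
∇ Δ D f = -45x^2 - 24x - 15/2


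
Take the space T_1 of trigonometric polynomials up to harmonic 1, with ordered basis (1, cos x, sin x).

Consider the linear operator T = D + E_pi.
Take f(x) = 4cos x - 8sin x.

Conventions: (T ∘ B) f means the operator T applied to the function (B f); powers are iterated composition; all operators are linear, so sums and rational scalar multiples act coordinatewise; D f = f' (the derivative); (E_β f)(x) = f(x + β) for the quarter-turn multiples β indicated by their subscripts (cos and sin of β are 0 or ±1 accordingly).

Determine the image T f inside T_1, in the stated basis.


D f = -8cos x - 4sin x
E_pi f = -4cos x + 8sin x
(D + E_pi) f = -12cos x + 4sin x

g(x) = -12cos x + 4sin x


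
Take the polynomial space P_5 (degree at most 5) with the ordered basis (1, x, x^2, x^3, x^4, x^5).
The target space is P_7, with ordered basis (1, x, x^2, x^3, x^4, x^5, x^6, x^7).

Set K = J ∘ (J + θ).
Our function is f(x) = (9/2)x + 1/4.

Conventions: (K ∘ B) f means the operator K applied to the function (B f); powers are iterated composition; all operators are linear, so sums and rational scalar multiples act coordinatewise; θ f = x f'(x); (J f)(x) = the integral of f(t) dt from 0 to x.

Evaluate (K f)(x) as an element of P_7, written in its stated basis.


g(x) = (3/4)x^3 + (19/8)x^2

J f = (9/4)x^2 + (1/4)x
θ f = (9/2)x
(J + θ) f = (9/4)x^2 + (19/4)x
J (J + θ) f = (3/4)x^3 + (19/8)x^2


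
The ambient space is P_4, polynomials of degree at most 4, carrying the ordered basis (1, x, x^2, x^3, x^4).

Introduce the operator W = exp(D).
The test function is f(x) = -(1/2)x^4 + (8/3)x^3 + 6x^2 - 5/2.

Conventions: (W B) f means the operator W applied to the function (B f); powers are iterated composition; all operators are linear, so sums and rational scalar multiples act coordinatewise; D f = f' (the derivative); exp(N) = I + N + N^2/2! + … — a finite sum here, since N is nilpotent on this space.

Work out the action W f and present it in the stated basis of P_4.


g(x) = -(1/2)x^4 + (2/3)x^3 + 11x^2 + 18x + 17/3

order-1 term: -2x^3 + 8x^2 + 12x
order-2 term: -3x^2 + 8x + 6
order-3 term: -2x + 8/3
order-4 term: -1/2
the series for exp(D) f terminates at order 4
exp(D) f = -(1/2)x^4 + (2/3)x^3 + 11x^2 + 18x + 17/3


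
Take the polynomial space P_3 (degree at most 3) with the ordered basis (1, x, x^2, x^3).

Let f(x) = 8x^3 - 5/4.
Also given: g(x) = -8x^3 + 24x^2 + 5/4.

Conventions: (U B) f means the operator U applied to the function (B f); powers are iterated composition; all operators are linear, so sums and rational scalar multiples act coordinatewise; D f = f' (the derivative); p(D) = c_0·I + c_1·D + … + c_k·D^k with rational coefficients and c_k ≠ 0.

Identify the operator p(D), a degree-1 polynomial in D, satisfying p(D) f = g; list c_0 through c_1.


D^0 f = 8x^3 - 5/4
D^1 f = 24x^2
matching coefficients of g against c_0 f + c_1 Df + … from the top degree down determines the c_i
solution: c_0 = -1, c_1 = 1

p(D) = -I + D, i.e. c_0 = -1, c_1 = 1


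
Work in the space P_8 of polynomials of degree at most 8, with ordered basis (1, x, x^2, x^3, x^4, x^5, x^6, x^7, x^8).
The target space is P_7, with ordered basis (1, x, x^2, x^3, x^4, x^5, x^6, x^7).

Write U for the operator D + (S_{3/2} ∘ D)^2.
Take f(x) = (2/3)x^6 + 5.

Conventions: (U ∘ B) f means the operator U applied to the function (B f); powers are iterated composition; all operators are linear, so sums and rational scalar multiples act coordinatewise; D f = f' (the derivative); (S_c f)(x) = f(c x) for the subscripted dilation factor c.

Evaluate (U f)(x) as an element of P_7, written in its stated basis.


g(x) = 4x^5 + (98415/128)x^4

D f = 4x^5
D f = 4x^5
S_{3/2} D f = (243/8)x^5
D (S_{3/2} ∘ D) f = (1215/8)x^4
S_{3/2} D (S_{3/2} ∘ D) f = (98415/128)x^4
(D + (S_{3/2} ∘ D)^2) f = 4x^5 + (98415/128)x^4


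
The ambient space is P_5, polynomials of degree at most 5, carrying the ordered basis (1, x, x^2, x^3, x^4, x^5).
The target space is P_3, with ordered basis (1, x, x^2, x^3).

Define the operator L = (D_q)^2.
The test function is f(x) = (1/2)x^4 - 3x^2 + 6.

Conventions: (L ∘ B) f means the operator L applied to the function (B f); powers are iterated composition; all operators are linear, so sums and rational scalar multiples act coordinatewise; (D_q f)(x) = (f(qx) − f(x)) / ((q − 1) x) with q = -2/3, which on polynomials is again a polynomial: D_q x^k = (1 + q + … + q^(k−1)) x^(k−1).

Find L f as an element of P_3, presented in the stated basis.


g(x) = (91/486)x^2 - 1

D_q f = (13/54)x^3 - x
D_q D_q f = (91/486)x^2 - 1


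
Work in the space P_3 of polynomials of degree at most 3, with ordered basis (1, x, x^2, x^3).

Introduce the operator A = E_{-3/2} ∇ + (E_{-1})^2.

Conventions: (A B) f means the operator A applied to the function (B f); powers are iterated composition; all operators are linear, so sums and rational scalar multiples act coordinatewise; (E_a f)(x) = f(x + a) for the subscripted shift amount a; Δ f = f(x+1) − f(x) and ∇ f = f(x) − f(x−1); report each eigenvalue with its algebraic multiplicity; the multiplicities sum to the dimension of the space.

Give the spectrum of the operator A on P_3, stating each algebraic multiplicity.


image of 1: 1
image of x: x - 1
image of x^2: x^2 - 2x
image of x^3: x^3 - 3x^2 + 17/4
the matrix is upper triangular; its diagonal is (1, 1, 1, 1)
for a triangular matrix the eigenvalues are the diagonal entries, with algebraic multiplicity their repetition count

λ = 1 (multiplicity 4)


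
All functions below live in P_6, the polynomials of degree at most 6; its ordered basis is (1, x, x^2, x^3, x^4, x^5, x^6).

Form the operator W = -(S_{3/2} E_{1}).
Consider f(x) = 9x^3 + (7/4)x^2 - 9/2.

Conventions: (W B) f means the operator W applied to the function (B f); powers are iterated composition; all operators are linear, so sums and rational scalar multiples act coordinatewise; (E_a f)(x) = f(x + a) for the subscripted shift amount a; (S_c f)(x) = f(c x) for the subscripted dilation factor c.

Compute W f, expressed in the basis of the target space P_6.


E_{1} f = 9x^3 + (115/4)x^2 + (61/2)x + 25/4
S_{3/2} E_{1} f = (243/8)x^3 + (1035/16)x^2 + (183/4)x + 25/4
(-(S_{3/2} E_{1})) f = -(243/8)x^3 - (1035/16)x^2 - (183/4)x - 25/4

g(x) = -(243/8)x^3 - (1035/16)x^2 - (183/4)x - 25/4


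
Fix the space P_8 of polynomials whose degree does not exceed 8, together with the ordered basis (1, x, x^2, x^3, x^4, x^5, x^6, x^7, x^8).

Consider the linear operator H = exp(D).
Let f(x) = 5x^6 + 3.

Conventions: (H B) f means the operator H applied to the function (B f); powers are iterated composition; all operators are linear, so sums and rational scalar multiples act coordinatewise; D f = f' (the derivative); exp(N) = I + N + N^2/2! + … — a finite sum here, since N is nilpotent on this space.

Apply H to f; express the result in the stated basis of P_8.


g(x) = 5x^6 + 30x^5 + 75x^4 + 100x^3 + 75x^2 + 30x + 8

order-1 term: 30x^5
order-2 term: 75x^4
order-3 term: 100x^3
order-4 term: 75x^2
order-5 term: 30x
order-6 term: 5
the series for exp(D) f terminates at order 6
exp(D) f = 5x^6 + 30x^5 + 75x^4 + 100x^3 + 75x^2 + 30x + 8


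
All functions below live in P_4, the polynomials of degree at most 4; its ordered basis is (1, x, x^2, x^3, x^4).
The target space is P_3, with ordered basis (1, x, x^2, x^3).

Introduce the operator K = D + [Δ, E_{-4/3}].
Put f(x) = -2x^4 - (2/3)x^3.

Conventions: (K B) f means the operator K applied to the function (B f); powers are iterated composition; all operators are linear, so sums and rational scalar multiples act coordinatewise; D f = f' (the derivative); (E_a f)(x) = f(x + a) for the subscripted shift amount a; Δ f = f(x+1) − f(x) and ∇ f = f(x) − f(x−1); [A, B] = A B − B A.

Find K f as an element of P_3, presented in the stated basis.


the result is g(x) = -8x^3 - 2x^2

D f = -8x^3 - 2x^2
E_{-4/3} f = -2x^4 + 10x^3 - (56/3)x^2 + (416/27)x - 128/27
Δ E_{-4/3} f = -8x^3 + 18x^2 - (46/3)x + 128/27
Δ f = -8x^3 - 14x^2 - 10x - 8/3
E_{-4/3} Δ f = -8x^3 + 18x^2 - (46/3)x + 128/27
[Δ, E_{-4/3}] f = 0
(D + [Δ, E_{-4/3}]) f = -8x^3 - 2x^2


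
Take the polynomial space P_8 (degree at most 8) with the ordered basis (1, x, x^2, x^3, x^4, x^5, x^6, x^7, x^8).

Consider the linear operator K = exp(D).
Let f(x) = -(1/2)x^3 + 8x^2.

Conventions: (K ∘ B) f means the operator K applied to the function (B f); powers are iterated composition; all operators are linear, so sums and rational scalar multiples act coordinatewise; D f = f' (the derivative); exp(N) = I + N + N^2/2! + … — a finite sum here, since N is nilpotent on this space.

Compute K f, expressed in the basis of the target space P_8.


the image equals g(x) = -(1/2)x^3 + (13/2)x^2 + (29/2)x + 15/2

order-1 term: -(3/2)x^2 + 16x
order-2 term: -(3/2)x + 8
order-3 term: -1/2
the series for exp(D) f terminates at order 3
exp(D) f = -(1/2)x^3 + (13/2)x^2 + (29/2)x + 15/2


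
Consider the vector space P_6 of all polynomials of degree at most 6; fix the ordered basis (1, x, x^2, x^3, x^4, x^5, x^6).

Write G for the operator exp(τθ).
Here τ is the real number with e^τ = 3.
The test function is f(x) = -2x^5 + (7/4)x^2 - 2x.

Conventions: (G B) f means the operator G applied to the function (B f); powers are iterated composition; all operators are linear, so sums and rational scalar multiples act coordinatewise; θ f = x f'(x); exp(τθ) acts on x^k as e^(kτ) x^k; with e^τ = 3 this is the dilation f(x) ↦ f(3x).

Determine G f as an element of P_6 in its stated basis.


g(x) = -486x^5 + (63/4)x^2 - 6x

exp(τθ) x^k = e^(kτ) x^k; with e^τ = 3 this sends x^k to 3^k x^k
x ↦ 3 x
x^2 ↦ 9 x^2
x^5 ↦ 243 x^5
applying this coordinatewise to f: exp(τθ) f = -486x^5 + (63/4)x^2 - 6x


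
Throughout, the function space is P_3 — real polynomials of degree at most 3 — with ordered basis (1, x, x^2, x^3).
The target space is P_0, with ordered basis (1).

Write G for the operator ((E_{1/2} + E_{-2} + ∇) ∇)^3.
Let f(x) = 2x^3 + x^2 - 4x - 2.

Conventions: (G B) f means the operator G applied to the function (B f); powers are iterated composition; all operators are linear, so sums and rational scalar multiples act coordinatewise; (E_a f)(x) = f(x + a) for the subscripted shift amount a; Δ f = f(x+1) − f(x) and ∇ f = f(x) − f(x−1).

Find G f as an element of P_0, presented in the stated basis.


g(x) = 96

∇ f = 6x^2 - 4x - 3
E_{1/2} ∇ f = 6x^2 + 2x - 7/2
E_{-2} ∇ f = 6x^2 - 28x + 29
∇ ∇ f = 12x - 10
(E_{1/2} + E_{-2} + ∇) ∇ f = 12x^2 - 14x + 31/2
∇ ((E_{1/2} + E_{-2} + ∇) ∇) f = 24x - 26
E_{1/2} ∇ ((E_{1/2} + E_{-2} + ∇) ∇) f = 24x - 14
E_{-2} ∇ ((E_{1/2} + E_{-2} + ∇) ∇) f = 24x - 74
∇ ∇ ((E_{1/2} + E_{-2} + ∇) ∇) f = 24
(E_{1/2} + E_{-2} + ∇) ∇ ((E_{1/2} + E_{-2} + ∇) ∇) f = 48x - 64
∇ ((E_{1/2} + E_{-2} + ∇) ∇) ((E_{1/2} + E_{-2} + ∇) ∇) f = 48
E_{1/2} ∇ ((E_{1/2} + E_{-2} + ∇) ∇) ((E_{1/2} + E_{-2} + ∇) ∇) f = 48
E_{-2} ∇ ((E_{1/2} + E_{-2} + ∇) ∇) ((E_{1/2} + E_{-2} + ∇) ∇) f = 48
∇ ∇ ((E_{1/2} + E_{-2} + ∇) ∇) ((E_{1/2} + E_{-2} + ∇) ∇) f = 0
(E_{1/2} + E_{-2} + ∇) ∇ ((E_{1/2} + E_{-2} + ∇) ∇) ((E_{1/2} + E_{-2} + ∇) ∇) f = 96


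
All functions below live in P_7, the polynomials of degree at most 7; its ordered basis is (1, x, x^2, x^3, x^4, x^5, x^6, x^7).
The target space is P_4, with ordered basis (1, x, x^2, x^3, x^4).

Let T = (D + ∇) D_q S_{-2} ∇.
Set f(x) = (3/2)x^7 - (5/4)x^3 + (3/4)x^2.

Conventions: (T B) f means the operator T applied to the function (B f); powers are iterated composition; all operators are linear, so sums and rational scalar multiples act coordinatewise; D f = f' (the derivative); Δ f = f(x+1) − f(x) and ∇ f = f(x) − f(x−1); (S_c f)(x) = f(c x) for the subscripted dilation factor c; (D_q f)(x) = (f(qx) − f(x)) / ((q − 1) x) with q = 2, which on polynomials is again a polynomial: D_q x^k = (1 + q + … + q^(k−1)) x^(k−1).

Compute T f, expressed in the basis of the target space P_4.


the image equals g(x) = 423360x^4 - 173376x^3 + 311472x^2 - 112728x + 21414

∇ f = (21/2)x^6 - (63/2)x^5 + (105/2)x^4 - (105/2)x^3 + (111/4)x^2 - (21/4)x - 1/2
S_{-2} ∇ f = 672x^6 + 1008x^5 + 840x^4 + 420x^3 + 111x^2 + (21/2)x - 1/2
D_q S_{-2} ∇ f = 42336x^5 + 31248x^4 + 12600x^3 + 2940x^2 + 333x + 21/2
D (D_q S_{-2}) ∇ f = 211680x^4 + 124992x^3 + 37800x^2 + 5880x + 333
∇ (D_q S_{-2}) ∇ f = 211680x^4 - 298368x^3 + 273672x^2 - 118608x + 21081
(D + ∇) (D_q S_{-2}) ∇ f = 423360x^4 - 173376x^3 + 311472x^2 - 112728x + 21414


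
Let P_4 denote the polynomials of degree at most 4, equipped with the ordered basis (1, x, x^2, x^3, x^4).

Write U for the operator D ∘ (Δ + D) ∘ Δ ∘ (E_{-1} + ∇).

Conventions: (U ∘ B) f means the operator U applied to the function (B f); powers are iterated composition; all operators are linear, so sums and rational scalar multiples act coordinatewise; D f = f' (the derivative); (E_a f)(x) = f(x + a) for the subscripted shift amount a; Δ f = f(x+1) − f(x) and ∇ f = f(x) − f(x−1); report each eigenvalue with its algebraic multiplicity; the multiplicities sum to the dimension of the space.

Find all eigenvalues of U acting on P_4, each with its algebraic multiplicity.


λ = 0 (multiplicity 5)

image of 1: 0
image of x: 0
image of x^2: 0
image of x^3: 12
image of x^4: 48x + 36
the matrix is upper triangular; its diagonal is (0, 0, 0, 0, 0)
for a triangular matrix the eigenvalues are the diagonal entries, with algebraic multiplicity their repetition count


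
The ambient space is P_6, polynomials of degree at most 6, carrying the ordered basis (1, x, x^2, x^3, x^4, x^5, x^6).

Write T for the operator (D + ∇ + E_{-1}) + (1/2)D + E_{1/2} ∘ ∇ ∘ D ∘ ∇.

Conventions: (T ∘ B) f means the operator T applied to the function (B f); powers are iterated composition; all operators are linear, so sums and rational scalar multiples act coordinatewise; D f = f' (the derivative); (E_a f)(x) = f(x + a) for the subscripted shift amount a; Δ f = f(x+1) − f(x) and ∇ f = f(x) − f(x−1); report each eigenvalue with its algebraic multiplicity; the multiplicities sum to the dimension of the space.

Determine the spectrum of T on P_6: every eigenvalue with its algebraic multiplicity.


image of 1: 1
image of x: x + 3/2
image of x^2: x^2 + 3x
image of x^3: x^3 + (9/2)x^2 + 6
image of x^4: x^4 + 6x^3 + 24x - 12
image of x^5: x^5 + (15/2)x^4 + 60x^2 - 60x + 25
image of x^6: x^6 + 9x^5 + 120x^3 - 180x^2 + 150x - 45
the matrix is upper triangular; its diagonal is (1, 1, 1, 1, 1, 1, 1)
for a triangular matrix the eigenvalues are the diagonal entries, with algebraic multiplicity their repetition count

λ = 1 (multiplicity 7)


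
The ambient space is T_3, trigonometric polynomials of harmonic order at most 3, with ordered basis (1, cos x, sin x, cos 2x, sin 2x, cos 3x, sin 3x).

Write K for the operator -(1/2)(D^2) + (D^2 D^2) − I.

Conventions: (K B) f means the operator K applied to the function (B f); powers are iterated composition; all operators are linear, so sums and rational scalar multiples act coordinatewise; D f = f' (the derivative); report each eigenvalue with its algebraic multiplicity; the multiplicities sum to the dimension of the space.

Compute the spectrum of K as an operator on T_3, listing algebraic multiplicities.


λ = -1 (multiplicity 1), λ = 1/2 (multiplicity 2), λ = 17 (multiplicity 2), λ = 169/2 (multiplicity 2)

image of 1: -1
image of cos x: (1/2)cos x
image of sin x: (1/2)sin x
image of cos 2x: 17cos 2x
image of sin 2x: 17sin 2x
image of cos 3x: (169/2)cos 3x
image of sin 3x: (169/2)sin 3x
the matrix is diagonal; its diagonal is (-1, 1/2, 1/2, 17, 17, 169/2, 169/2)
for a triangular matrix the eigenvalues are the diagonal entries, with algebraic multiplicity their repetition count


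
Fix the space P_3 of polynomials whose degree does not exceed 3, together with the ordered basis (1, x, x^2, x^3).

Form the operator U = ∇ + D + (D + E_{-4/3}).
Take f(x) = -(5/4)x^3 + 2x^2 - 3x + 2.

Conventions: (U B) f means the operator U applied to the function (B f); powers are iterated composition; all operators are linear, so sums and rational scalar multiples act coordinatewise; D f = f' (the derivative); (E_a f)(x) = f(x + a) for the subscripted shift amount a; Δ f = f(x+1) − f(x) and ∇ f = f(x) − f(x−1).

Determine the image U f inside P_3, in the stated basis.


∇ f = -(15/4)x^2 + (31/4)x - 25/4
D f = -(15/4)x^2 + 4x - 3
D f = -(15/4)x^2 + 4x - 3
E_{-4/3} f = -(5/4)x^3 + 7x^2 - 15x + 338/27
(D + E_{-4/3}) f = -(5/4)x^3 + (13/4)x^2 - 11x + 257/27
(∇ + D + (D + E_{-4/3})) f = -(5/4)x^3 - (17/4)x^2 + (3/4)x + 29/108

g(x) = -(5/4)x^3 - (17/4)x^2 + (3/4)x + 29/108


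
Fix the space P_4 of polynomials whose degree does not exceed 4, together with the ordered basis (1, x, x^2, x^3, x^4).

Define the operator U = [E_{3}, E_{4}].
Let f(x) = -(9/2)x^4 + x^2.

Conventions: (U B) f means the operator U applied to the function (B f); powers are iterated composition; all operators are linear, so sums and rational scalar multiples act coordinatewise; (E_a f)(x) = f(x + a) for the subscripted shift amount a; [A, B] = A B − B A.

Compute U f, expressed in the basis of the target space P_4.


E_{4} f = -(9/2)x^4 - 72x^3 - 431x^2 - 1144x - 1136
E_{3} E_{4} f = -(9/2)x^4 - 126x^3 - 1322x^2 - 6160x - 21511/2
E_{3} f = -(9/2)x^4 - 54x^3 - 242x^2 - 480x - 711/2
E_{4} E_{3} f = -(9/2)x^4 - 126x^3 - 1322x^2 - 6160x - 21511/2
[E_{3}, E_{4}] f = 0

the image equals g(x) = 0


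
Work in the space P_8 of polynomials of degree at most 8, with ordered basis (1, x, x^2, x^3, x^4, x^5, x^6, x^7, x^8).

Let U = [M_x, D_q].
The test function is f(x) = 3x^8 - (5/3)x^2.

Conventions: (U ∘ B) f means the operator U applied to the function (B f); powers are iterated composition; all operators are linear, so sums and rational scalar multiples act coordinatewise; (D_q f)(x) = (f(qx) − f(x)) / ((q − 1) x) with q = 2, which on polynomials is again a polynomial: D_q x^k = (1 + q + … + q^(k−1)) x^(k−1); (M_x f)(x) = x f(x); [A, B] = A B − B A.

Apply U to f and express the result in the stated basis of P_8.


the result is g(x) = -768x^8 + (20/3)x^2

D_q f = 765x^7 - 5x
M_x D_q f = 765x^8 - 5x^2
M_x f = 3x^9 - (5/3)x^3
D_q M_x f = 1533x^8 - (35/3)x^2
[M_x, D_q] f = -768x^8 + (20/3)x^2


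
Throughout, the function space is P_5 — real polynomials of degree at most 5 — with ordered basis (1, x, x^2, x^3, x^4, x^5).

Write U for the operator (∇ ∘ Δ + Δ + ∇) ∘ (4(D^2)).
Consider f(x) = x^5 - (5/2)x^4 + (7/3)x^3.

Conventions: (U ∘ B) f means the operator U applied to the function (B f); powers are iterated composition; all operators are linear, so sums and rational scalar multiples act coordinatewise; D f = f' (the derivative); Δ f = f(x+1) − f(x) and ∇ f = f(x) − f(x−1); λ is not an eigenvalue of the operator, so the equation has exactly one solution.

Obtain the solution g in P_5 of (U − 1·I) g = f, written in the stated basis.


write g with unknown coordinates in the stated basis and equate coefficients in (U − 1·I) g = f
solving from the highest basis element down gives g = -x^5 + (5/2)x^4 - (7/3)x^3 - 480x^2 - 32
check: U g = -480x^2 - 32
so U g − 1·g = x^5 - (5/2)x^4 + (7/3)x^3 = f ✓

g(x) = -x^5 + (5/2)x^4 - (7/3)x^3 - 480x^2 - 32


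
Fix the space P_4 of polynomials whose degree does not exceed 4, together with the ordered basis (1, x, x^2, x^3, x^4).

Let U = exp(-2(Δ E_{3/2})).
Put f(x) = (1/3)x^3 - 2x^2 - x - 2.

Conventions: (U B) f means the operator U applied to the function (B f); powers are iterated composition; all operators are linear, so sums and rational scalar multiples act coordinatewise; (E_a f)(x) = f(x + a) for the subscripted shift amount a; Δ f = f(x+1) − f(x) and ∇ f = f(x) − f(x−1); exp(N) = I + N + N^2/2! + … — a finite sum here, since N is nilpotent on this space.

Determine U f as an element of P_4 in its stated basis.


order-1 term: -2x^2 + 59/6
order-2 term: 4x + 8
order-3 term: -8/3
the series for exp(-2(Δ E_{3/2})) f terminates at order 3
exp(-2(Δ E_{3/2})) f = (1/3)x^3 - 4x^2 + 3x + 79/6

the result is g(x) = (1/3)x^3 - 4x^2 + 3x + 79/6


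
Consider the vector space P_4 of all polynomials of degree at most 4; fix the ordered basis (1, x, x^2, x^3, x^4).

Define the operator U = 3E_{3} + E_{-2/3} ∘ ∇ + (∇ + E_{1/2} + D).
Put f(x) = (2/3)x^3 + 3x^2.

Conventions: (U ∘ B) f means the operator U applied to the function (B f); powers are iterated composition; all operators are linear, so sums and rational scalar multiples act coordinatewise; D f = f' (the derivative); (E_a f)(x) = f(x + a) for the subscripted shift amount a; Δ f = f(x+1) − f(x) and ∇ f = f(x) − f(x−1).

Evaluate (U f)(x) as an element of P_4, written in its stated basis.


the image equals g(x) = (8/3)x^3 + 37x^2 + (737/6)x + 2329/18

E_{3} f = (2/3)x^3 + 9x^2 + 36x + 45
(3E_{3}) f = 2x^3 + 27x^2 + 108x + 135
∇ f = 2x^2 + 4x - 7/3
E_{-2/3} ∇ f = 2x^2 + (4/3)x - 37/9
∇ f = 2x^2 + 4x - 7/3
E_{1/2} f = (2/3)x^3 + 4x^2 + (7/2)x + 5/6
D f = 2x^2 + 6x
(∇ + E_{1/2} + D) f = (2/3)x^3 + 8x^2 + (27/2)x - 3/2
(3E_{3} + E_{-2/3} ∘ ∇ + (∇ + E_{1/2} + D)) f = (8/3)x^3 + 37x^2 + (737/6)x + 2329/18
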